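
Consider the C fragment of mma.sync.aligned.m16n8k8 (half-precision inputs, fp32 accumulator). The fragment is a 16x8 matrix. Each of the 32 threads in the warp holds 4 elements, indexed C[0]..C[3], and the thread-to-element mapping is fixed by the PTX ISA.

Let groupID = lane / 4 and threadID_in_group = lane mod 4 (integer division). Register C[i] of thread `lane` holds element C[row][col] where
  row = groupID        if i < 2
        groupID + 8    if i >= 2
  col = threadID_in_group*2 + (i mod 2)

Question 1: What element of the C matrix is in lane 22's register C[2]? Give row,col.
L=22→G=22>>2=5, T=22&3=2
[2]→row 5+8=13  col 2·2+0=4

13,4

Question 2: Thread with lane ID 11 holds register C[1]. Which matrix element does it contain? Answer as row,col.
lane 11: g=2 (11/4), t=3 (11%4)
i=1: r=2+0=2, c=3*2+1=7

2,7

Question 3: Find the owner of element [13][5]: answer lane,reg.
r=13⇒gr=5,Rb=1  c=5⇒th=2,odd=1
L=5*4+2=22  i=1*2+1=3

22,3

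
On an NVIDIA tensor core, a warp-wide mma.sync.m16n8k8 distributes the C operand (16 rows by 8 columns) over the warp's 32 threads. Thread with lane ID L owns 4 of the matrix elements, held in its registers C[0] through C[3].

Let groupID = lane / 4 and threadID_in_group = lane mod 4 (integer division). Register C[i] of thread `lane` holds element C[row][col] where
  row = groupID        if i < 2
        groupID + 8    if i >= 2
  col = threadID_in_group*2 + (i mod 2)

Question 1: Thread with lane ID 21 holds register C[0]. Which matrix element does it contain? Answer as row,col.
5,2

lane 21: gid=5 (21/4), tid=1 (21%4)
i=0: r=5+0=5, c=1*2+0=2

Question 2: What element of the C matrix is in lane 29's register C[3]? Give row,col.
15,3

29: grp=7,tig=1
[3] (7+8,1*2+1) = (15,3)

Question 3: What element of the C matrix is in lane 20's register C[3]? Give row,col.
13,1

L=20⇒gr=20>>2=5, th=20&3=0
[3]⇒row 5+8=13  col 0·2+1=1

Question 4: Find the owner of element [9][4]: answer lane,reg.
r:9=>grp=1,rB=1  c:4=>tig=2,lo=0
L=1*4+2=6  i=1*2+0=2

6,2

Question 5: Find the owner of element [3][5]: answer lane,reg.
14,1

r: 3->gid=3,r8=0  c: 5->tid=2,i&1=1
L=3*4+2=14  i=0*2+1=1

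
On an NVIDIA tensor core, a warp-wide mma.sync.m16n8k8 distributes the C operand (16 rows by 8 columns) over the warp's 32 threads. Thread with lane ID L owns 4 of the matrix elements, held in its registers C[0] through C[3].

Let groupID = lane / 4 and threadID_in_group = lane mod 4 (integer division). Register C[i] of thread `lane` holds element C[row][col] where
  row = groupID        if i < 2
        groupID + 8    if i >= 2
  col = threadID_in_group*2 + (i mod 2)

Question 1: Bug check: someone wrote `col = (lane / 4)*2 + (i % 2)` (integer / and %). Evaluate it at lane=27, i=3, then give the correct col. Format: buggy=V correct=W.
`(lane / 4)*2 + (i % 2)`[27,3]=>13
lane 27: grp=6 (27/4), tig=3 (27%4)
i=3: r=6+8=14, c=3*2+1=7
col: 13 vs 7

buggy=13 correct=7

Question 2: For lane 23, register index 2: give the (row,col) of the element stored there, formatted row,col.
13,6

L=23⇒gr=23>>2=5, th=23&3=3
[2]⇒row 5+8=13  col 3·2+0=6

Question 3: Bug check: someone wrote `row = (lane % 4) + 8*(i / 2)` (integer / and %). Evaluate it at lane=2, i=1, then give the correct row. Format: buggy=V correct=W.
buggy=2 correct=0

`(lane % 4) + 8*(i / 2)`[2,1]⇒2
lane 2⇒2/4=0, 2 mod 4=2
i=1  r:0+0⇒0  c:2·2+1⇒5
row: 2 vs 0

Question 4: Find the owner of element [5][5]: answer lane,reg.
r=5->g=5,rb=0  c=5->t=2,b0=1
L=5*4+2=22  i=0*2+1=1

22,1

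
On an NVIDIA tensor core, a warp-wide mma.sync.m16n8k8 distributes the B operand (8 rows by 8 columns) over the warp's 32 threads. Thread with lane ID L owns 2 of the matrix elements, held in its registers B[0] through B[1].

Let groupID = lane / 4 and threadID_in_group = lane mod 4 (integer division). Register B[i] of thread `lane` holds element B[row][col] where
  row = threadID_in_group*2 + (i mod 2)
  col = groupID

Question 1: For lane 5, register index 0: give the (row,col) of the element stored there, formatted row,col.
2,1

lane 5: g=1 (5/4), t=1 (5%4)
i=0: r=1*2+0=2, c=g=1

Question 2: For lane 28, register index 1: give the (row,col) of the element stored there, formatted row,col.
L=28->gid=28>>2=7, tid=28&3=0
[1]->row 0·2+1=1  col gid=7

1,7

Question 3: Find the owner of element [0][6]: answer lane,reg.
24,0

c: 6->gid=6  r: 0->tid=0,i&1=0
L=6*4+0=24  i=0=0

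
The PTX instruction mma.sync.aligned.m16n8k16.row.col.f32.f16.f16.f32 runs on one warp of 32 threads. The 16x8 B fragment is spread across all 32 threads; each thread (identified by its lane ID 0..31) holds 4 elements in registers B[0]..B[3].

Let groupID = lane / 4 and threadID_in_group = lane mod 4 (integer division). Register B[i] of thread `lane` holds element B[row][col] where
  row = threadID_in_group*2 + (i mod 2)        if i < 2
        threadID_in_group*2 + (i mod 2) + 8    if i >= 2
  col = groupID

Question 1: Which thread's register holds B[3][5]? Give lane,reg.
c:5=>grp=5  r:3=>rB=0,tig=1,lo=1
L=5*4+1=21  i=0*2+1=1

21,1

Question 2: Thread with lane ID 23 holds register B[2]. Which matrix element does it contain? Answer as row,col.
L=23⇒gr=23>>2=5, th=23&3=3
[2]⇒row 3·2+0+8=14  col gr=5

14,5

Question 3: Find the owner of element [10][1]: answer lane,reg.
5,2

c=1→G=1  r=10→rhi=1,T=1,p=0
L=1*4+1=5  i=1*2+0=2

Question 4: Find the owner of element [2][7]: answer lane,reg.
29,0

c:7=>grp=7  r:2=>rB=0,tig=1,lo=0
L=7*4+1=29  i=0*2+0=0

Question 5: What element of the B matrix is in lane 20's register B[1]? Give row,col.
L=20⇒gr=20>>2=5, th=20&3=0
[1]⇒row 0·2+1+0=1  col gr=5

1,5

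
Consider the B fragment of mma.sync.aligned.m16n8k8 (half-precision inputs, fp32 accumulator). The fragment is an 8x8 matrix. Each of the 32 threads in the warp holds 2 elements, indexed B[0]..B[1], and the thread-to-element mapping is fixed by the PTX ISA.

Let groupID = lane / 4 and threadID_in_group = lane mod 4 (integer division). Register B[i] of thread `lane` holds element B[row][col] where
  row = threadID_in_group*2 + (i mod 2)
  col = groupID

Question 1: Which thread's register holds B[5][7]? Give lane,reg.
c=7⇒gr=7  r=5⇒th=2,odd=1
L=7*4+2=30  i=1=1

30,1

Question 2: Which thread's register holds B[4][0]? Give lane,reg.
2,0

c=0⇒gr=0  r=4⇒th=2,odd=0
L=0*4+2=2  i=0=0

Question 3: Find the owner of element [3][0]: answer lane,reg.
c=0→G=0  r=3→T=1,p=1
L=0*4+1=1  i=1=1

1,1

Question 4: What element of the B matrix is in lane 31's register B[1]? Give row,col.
7,7

lane 31: gr=7 (31/4), th=3 (31%4)
i=1: r=3*2+1=7, c=gr=7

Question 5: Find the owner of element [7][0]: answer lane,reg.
c=0->g=0  r=7->t=3,b0=1
L=0*4+3=3  i=1=1

3,1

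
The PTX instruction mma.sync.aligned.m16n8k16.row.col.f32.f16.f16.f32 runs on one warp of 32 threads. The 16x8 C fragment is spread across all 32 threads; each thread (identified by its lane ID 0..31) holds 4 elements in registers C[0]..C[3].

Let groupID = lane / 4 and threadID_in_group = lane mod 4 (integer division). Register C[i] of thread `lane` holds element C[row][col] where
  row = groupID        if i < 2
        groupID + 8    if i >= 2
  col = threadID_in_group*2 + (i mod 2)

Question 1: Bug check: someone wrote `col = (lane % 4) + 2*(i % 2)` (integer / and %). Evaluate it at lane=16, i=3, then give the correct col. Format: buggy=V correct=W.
`(lane % 4) + 2*(i % 2)`[16,3]→2
lane 16→16/4=4, 16 mod 4=0
i=3  r:4+8→12  c:2·0+1→1
col: 2 vs 1

buggy=2 correct=1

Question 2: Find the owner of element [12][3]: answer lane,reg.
r=12->g=4,rb=1  c=3->t=1,b0=1
L=4*4+1=17  i=1*2+1=3

17,3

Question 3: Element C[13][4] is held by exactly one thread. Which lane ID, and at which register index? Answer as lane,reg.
22,2

r=13⇒gr=5,Rb=1  c=4⇒th=2,odd=0
L=5*4+2=22  i=1*2+0=2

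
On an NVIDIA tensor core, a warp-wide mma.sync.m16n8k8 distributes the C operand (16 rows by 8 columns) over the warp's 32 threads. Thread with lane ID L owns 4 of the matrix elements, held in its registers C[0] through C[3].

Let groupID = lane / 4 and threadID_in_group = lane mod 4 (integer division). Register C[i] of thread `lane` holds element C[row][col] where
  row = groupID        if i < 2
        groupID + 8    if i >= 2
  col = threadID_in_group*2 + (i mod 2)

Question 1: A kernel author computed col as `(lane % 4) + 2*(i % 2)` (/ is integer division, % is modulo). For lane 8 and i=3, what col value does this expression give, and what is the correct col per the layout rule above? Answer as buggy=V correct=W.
buggy=2 correct=1

`(lane % 4) + 2*(i % 2)`[8,3]=>2
lane 8: grp=2 (8/4), tig=0 (8%4)
i=3: r=2+8=10, c=0*2+1=1
col: 2 vs 1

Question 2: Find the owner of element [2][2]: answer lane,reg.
r=2->g=2,rb=0  c=2->t=1,b0=0
L=2*4+1=9  i=0*2+0=0

9,0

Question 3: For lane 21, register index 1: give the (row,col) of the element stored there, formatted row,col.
5,3

21: grp=5,tig=1
[1] (5+0,1*2+1) = (5,3)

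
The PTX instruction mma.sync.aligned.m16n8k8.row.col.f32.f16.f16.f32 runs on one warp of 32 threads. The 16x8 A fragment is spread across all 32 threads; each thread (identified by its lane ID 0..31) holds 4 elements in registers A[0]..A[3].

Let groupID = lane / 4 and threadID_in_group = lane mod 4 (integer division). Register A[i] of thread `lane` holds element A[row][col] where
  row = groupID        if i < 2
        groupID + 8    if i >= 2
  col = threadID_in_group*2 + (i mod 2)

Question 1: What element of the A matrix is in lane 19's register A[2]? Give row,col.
12,6

19: gid=4,tid=3
[2] (4+8,3*2+0) = (12,6)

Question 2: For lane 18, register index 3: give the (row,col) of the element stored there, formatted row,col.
12,5

L=18⇒gr=18>>2=4, th=18&3=2
[3]⇒row 4+8=12  col 2·2+1=5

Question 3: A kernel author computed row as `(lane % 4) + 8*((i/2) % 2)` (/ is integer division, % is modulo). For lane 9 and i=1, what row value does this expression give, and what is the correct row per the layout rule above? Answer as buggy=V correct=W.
`(lane % 4) + 8*((i/2) % 2)`[9,1]⇒1
9: gr=2,th=1
[1] (2+0,1*2+1) = (2,3)
row: 1 vs 2

buggy=1 correct=2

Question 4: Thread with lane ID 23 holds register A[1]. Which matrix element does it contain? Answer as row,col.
5,7

lane 23: G=5 (23/4), T=3 (23%4)
i=1: r=5+0=5, c=3*2+1=7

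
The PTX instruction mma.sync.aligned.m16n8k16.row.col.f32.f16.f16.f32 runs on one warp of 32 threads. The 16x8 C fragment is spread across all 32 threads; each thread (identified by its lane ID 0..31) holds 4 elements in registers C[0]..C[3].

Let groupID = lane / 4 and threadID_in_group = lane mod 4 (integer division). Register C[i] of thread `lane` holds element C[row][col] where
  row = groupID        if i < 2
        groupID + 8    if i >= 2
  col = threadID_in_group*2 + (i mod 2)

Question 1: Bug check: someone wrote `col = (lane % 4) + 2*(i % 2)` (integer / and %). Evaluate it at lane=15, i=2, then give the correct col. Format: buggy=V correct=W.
buggy=3 correct=6

`(lane % 4) + 2*(i % 2)`[15,2]=>3
lane 15=>15/4=3, 15 mod 4=3
i=2  r:3+8=>11  c:2·3+0=>6
col: 3 vs 6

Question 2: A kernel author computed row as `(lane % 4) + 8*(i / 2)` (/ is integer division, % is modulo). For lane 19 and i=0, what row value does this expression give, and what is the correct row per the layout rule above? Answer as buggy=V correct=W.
`(lane % 4) + 8*(i / 2)`[19,0]->3
lane 19: g=4 (19/4), t=3 (19%4)
i=0: r=4+0=4, c=3*2+0=6
row: 3 vs 4

buggy=3 correct=4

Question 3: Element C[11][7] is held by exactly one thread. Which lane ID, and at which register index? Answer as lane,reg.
r: 11->gid=3,r8=1  c: 7->tid=3,i&1=1
L=3*4+3=15  i=1*2+1=3

15,3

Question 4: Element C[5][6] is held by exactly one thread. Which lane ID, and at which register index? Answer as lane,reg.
r=5→G=5,rhi=0  c=6→T=3,p=0
L=5*4+3=23  i=0*2+0=0

23,0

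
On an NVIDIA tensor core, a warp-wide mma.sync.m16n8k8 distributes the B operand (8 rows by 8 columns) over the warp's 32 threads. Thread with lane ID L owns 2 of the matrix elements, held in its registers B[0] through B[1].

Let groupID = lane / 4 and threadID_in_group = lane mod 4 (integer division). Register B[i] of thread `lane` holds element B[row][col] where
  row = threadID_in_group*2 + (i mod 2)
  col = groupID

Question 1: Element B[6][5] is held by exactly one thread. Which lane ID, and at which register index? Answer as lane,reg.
23,0

c:5=>grp=5  r:6=>tig=3,lo=0
L=5*4+3=23  i=0=0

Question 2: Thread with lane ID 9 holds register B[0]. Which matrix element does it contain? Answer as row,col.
lane 9=>9/4=2, 9 mod 4=1
i=0  r:2·1+0=>2  c:2

2,2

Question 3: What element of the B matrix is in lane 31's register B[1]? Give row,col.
lane 31⇒31/4=7, 31 mod 4=3
i=1  r:2·3+1⇒7  c:7

7,7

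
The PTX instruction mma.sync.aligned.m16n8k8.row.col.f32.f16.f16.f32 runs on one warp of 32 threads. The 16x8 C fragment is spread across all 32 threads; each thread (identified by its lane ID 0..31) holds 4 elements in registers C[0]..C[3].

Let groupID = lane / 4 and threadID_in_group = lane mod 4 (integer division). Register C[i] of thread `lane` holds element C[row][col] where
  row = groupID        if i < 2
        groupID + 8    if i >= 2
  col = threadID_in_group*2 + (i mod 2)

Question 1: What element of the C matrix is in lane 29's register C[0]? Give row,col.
7,2

lane 29->29/4=7, 29 mod 4=1
i=0  r:7+0->7  c:2·1+0->2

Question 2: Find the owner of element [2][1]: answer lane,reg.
r: 2->gid=2,r8=0  c: 1->tid=0,i&1=1
L=2*4+0=8  i=0*2+1=1

8,1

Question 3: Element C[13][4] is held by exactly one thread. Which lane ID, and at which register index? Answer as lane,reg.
r:13=>grp=5,rB=1  c:4=>tig=2,lo=0
L=5*4+2=22  i=1*2+0=2

22,2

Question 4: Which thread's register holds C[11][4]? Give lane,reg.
14,2

r=11→G=3,rhi=1  c=4→T=2,p=0
L=3*4+2=14  i=1*2+0=2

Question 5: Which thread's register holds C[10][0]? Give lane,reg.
r=10->g=2,rb=1  c=0->t=0,b0=0
L=2*4+0=8  i=1*2+0=2

8,2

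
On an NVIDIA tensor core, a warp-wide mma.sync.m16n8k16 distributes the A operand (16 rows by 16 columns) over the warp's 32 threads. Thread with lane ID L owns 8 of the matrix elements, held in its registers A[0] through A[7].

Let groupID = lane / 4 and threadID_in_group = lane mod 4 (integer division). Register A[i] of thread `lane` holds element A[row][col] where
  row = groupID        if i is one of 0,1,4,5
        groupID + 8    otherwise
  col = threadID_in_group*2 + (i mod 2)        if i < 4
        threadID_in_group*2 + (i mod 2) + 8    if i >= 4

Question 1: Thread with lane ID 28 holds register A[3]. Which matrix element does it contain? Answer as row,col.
lane 28⇒28/4=7, 28 mod 4=0
i=3  r:7+8⇒15  c:2·0+1+0⇒1

15,1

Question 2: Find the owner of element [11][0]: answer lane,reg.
r=11→G=3,rhi=1  c=0→chi=0,T=0,p=0
L=3*4+0=12  i=0*4+1*2+0=2

12,2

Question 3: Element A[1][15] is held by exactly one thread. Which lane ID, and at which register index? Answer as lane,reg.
7,5

r=1⇒gr=1,Rb=0  c=15⇒Cb=1,th=3,odd=1
L=1*4+3=7  i=1*4+0*2+1=5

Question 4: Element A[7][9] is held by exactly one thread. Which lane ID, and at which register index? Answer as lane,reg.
r=7⇒gr=7,Rb=0  c=9⇒Cb=1,th=0,odd=1
L=7*4+0=28  i=1*4+0*2+1=5

28,5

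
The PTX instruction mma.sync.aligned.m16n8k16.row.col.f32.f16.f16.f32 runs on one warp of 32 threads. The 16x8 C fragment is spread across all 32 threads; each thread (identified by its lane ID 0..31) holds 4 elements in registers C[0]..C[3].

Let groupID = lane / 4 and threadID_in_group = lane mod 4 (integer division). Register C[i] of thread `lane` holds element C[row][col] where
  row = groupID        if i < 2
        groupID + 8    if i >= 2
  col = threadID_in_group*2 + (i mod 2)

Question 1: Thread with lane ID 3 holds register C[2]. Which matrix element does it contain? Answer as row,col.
8,6

lane 3=>3/4=0, 3 mod 4=3
i=2  r:0+8=>8  c:2·3+0=>6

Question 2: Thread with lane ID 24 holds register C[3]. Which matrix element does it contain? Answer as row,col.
14,1

lane 24: grp=6 (24/4), tig=0 (24%4)
i=3: r=6+8=14, c=0*2+1=1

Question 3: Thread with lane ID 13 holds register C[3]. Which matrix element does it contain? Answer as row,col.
L=13→G=13>>2=3, T=13&3=1
[3]→row 3+8=11  col 1·2+1=3

11,3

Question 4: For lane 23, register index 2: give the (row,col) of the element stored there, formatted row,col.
lane 23: gr=5 (23/4), th=3 (23%4)
i=2: r=5+8=13, c=3*2+0=6

13,6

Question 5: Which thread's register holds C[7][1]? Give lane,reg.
28,1

r:7=>grp=7,rB=0  c:1=>tig=0,lo=1
L=7*4+0=28  i=0*2+1=1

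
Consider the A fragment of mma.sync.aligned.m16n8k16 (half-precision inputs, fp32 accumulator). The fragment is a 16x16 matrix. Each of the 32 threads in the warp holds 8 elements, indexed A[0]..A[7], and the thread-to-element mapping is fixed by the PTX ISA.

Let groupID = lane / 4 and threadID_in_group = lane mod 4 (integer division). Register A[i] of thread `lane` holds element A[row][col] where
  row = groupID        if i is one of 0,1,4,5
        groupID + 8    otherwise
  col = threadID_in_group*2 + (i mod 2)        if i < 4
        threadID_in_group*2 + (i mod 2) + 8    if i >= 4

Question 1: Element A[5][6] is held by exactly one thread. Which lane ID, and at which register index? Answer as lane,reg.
23,0

r=5⇒gr=5,Rb=0  c=6⇒Cb=0,th=3,odd=0
L=5*4+3=23  i=0*4+0*2+0=0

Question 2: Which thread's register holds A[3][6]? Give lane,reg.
r=3⇒gr=3,Rb=0  c=6⇒Cb=0,th=3,odd=0
L=3*4+3=15  i=0*4+0*2+0=0

15,0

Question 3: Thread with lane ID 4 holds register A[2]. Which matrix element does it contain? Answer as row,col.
lane 4: gr=1 (4/4), th=0 (4%4)
i=2: r=1+8=9, c=0*2+0+0=0

9,0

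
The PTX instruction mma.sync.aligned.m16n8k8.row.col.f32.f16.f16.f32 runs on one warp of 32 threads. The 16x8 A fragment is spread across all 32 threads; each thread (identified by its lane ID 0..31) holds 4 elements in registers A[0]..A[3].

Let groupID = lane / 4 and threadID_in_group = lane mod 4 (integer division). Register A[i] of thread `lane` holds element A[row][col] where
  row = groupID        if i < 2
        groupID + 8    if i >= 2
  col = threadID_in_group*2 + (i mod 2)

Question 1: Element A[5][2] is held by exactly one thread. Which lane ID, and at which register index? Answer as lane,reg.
r=5->g=5,rb=0  c=2->t=1,b0=0
L=5*4+1=21  i=0*2+0=0

21,0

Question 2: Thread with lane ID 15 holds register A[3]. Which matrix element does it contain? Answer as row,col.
15: G=3,T=3
[3] (3+8,3*2+1) = (11,7)

11,7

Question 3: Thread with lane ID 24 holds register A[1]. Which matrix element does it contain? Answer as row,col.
6,1

lane 24: g=6 (24/4), t=0 (24%4)
i=1: r=6+0=6, c=0*2+1=1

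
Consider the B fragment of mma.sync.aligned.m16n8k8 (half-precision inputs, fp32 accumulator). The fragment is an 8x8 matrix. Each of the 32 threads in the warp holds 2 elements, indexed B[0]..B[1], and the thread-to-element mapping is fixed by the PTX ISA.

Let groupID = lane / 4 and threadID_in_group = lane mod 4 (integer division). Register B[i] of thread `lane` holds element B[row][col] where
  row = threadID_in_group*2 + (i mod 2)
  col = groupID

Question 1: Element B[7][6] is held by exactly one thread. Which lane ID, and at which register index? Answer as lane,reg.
c=6⇒gr=6  r=7⇒th=3,odd=1
L=6*4+3=27  i=1=1

27,1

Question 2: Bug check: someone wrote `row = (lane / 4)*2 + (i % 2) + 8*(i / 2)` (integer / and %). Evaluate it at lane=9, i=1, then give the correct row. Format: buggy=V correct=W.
buggy=5 correct=3

`(lane / 4)*2 + (i % 2) + 8*(i / 2)`[9,1]->5
lane 9: gid=2 (9/4), tid=1 (9%4)
i=1: r=1*2+1=3, c=gid=2
row: 5 vs 3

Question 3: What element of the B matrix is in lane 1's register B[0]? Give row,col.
L=1->g=1>>2=0, t=1&3=1
[0]->row 1·2+0=2  col g=0

2,0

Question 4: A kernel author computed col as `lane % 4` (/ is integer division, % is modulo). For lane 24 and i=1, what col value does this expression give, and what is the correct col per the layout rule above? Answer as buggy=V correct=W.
`lane % 4`[24,1]⇒0
L=24⇒gr=24>>2=6, th=24&3=0
[1]⇒row 0·2+1=1  col gr=6
col: 0 vs 6

buggy=0 correct=6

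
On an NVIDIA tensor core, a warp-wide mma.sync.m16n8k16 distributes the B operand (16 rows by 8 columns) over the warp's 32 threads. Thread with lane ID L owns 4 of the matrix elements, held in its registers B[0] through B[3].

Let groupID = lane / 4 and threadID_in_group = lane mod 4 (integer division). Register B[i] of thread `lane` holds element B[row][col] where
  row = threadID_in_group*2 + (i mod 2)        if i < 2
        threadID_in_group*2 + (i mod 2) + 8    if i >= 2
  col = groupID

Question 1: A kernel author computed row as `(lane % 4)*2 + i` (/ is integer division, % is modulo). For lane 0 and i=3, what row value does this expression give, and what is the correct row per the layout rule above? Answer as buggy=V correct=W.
buggy=3 correct=9

`(lane % 4)*2 + i`[0,3]->3
lane 0: gid=0 (0/4), tid=0 (0%4)
i=3: r=0*2+1+8=9, c=gid=0
row: 3 vs 9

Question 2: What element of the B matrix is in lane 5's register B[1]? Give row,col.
L=5->gid=5>>2=1, tid=5&3=1
[1]->row 1·2+1+0=3  col gid=1

3,1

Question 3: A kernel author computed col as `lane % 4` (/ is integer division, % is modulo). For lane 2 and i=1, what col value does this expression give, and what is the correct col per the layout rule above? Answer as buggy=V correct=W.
buggy=2 correct=0

`lane % 4`[2,1]->2
lane 2->2/4=0, 2 mod 4=2
i=1  r:2·2+1+0->5  c:0
col: 2 vs 0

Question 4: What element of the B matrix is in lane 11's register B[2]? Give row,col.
14,2

lane 11: gr=2 (11/4), th=3 (11%4)
i=2: r=3*2+0+8=14, c=gr=2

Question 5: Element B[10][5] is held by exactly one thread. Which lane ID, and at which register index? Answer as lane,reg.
c=5⇒gr=5  r=10⇒Rb=1,th=1,odd=0
L=5*4+1=21  i=1*2+0=2

21,2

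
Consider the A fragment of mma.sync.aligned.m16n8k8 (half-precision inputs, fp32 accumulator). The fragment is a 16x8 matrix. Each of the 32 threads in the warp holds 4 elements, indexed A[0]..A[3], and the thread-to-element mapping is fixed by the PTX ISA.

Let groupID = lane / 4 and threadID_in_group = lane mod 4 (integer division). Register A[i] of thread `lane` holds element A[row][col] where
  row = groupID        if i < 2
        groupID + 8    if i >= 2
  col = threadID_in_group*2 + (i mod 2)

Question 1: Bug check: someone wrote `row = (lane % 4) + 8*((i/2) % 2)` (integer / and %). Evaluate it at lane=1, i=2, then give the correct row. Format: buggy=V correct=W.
buggy=9 correct=8

`(lane % 4) + 8*((i/2) % 2)`[1,2]->9
L=1->g=1>>2=0, t=1&3=1
[2]->row 0+8=8  col 1·2+0=2
row: 9 vs 8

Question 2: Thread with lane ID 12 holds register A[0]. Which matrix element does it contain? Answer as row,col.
lane 12: G=3 (12/4), T=0 (12%4)
i=0: r=3+0=3, c=0*2+0=0

3,0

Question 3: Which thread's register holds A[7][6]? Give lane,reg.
31,0

r=7→G=7,rhi=0  c=6→T=3,p=0
L=7*4+3=31  i=0*2+0=0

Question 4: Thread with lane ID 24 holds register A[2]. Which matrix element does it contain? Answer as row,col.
lane 24->24/4=6, 24 mod 4=0
i=2  r:6+8->14  c:2·0+0->0

14,0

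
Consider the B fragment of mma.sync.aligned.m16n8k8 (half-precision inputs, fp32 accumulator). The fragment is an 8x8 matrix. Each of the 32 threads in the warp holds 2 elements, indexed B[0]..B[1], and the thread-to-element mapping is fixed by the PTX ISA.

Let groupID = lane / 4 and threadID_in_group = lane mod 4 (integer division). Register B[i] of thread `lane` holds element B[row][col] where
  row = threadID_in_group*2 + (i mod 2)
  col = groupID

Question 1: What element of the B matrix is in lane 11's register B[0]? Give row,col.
lane 11: gid=2 (11/4), tid=3 (11%4)
i=0: r=3*2+0=6, c=gid=2

6,2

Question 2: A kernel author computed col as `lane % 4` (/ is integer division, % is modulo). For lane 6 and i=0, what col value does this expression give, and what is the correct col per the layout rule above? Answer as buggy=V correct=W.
buggy=2 correct=1

`lane % 4`[6,0]⇒2
lane 6⇒6/4=1, 6 mod 4=2
i=0  r:2·2+0⇒4  c:1
col: 2 vs 1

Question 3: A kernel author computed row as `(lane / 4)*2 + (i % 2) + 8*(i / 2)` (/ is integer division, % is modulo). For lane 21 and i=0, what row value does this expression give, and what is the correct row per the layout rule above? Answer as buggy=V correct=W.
buggy=10 correct=2

`(lane / 4)*2 + (i % 2) + 8*(i / 2)`[21,0]->10
lane 21: g=5 (21/4), t=1 (21%4)
i=0: r=1*2+0=2, c=g=5
row: 10 vs 2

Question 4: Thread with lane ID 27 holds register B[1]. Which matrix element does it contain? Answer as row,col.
lane 27⇒27/4=6, 27 mod 4=3
i=1  r:2·3+1⇒7  c:6

7,6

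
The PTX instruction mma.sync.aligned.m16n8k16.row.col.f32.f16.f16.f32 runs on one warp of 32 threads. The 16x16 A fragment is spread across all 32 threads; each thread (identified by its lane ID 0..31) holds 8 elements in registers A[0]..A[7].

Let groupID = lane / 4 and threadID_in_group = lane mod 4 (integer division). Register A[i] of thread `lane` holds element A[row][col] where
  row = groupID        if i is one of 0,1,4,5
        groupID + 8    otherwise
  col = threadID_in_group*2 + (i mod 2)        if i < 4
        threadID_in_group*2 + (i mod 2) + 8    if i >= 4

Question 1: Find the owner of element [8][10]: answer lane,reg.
1,6

r=8→G=0,rhi=1  c=10→chi=1,T=1,p=0
L=0*4+1=1  i=1*4+1*2+0=6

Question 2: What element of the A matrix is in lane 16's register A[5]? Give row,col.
4,9

lane 16=>16/4=4, 16 mod 4=0
i=5  r:4+0=>4  c:2·0+1+8=>9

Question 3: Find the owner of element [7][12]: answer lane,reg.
30,4

r: 7->gid=7,r8=0  c: 12->c8=1,tid=2,i&1=0
L=7*4+2=30  i=1*4+0*2+0=4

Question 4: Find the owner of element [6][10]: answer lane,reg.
25,4

r=6→G=6,rhi=0  c=10→chi=1,T=1,p=0
L=6*4+1=25  i=1*4+0*2+0=4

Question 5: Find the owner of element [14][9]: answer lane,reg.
r=14→G=6,rhi=1  c=9→chi=1,T=0,p=1
L=6*4+0=24  i=1*4+1*2+1=7

24,7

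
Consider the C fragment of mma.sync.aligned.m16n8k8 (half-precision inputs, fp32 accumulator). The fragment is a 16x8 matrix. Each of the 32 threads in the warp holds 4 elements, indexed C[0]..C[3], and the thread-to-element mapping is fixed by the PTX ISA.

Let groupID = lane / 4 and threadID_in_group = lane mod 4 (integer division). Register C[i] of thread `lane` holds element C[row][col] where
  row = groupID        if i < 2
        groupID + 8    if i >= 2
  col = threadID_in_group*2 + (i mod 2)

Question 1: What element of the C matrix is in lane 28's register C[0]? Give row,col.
L=28->g=28>>2=7, t=28&3=0
[0]->row 7+0=7  col 0·2+0=0

7,0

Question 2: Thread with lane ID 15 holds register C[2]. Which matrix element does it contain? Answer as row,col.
11,6

15: G=3,T=3
[2] (3+8,3*2+0) = (11,6)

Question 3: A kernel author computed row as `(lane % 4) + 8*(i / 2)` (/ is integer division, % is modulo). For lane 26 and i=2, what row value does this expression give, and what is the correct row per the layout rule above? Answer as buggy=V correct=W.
`(lane % 4) + 8*(i / 2)`[26,2]->10
26: g=6,t=2
[2] (6+8,2*2+0) = (14,4)
row: 10 vs 14

buggy=10 correct=14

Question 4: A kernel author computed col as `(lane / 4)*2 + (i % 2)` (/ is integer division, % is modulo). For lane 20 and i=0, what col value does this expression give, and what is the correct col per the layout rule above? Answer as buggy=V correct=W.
buggy=10 correct=0

`(lane / 4)*2 + (i % 2)`[20,0]⇒10
lane 20⇒20/4=5, 20 mod 4=0
i=0  r:5+0⇒5  c:2·0+0⇒0
col: 10 vs 0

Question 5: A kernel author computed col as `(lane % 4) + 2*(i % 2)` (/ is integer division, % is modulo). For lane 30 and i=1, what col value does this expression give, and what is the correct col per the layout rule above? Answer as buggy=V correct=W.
`(lane % 4) + 2*(i % 2)`[30,1]→4
30: G=7,T=2
[1] (7+0,2*2+1) = (7,5)
col: 4 vs 5

buggy=4 correct=5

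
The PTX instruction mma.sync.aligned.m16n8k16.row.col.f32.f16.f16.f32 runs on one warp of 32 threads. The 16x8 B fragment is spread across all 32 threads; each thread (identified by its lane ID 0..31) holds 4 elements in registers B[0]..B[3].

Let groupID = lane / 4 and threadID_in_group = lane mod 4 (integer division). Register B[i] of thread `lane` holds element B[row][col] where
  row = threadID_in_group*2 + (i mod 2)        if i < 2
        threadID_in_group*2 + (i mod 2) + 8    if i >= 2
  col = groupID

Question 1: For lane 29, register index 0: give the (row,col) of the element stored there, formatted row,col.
L=29→G=29>>2=7, T=29&3=1
[0]→row 1·2+0+0=2  col G=7

2,7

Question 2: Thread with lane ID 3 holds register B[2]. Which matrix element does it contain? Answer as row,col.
lane 3->3/4=0, 3 mod 4=3
i=2  r:2·3+0+8->14  c:0

14,0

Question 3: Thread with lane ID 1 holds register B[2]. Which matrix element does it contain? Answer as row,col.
10,0

lane 1: gid=0 (1/4), tid=1 (1%4)
i=2: r=1*2+0+8=10, c=gid=0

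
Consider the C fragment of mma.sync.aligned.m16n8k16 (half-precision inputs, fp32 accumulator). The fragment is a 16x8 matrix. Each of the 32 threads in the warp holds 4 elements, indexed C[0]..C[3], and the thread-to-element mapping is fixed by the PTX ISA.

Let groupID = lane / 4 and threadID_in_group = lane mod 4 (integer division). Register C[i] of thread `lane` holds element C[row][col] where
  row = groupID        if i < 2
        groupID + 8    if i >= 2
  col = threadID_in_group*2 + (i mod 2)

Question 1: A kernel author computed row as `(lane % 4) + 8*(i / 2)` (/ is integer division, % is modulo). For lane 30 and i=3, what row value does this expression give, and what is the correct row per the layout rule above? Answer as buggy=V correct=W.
`(lane % 4) + 8*(i / 2)`[30,3]->10
L=30->gid=30>>2=7, tid=30&3=2
[3]->row 7+8=15  col 2·2+1=5
row: 10 vs 15

buggy=10 correct=15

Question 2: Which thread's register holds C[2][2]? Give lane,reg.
9,0

r=2→G=2,rhi=0  c=2→T=1,p=0
L=2*4+1=9  i=0*2+0=0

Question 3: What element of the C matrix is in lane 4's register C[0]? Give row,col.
4: gid=1,tid=0
[0] (1+0,0*2+0) = (1,0)

1,0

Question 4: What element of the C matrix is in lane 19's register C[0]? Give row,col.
lane 19->19/4=4, 19 mod 4=3
i=0  r:4+0->4  c:2·3+0->6

4,6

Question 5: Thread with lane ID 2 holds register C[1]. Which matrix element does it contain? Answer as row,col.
lane 2: gid=0 (2/4), tid=2 (2%4)
i=1: r=0+0=0, c=2*2+1=5

0,5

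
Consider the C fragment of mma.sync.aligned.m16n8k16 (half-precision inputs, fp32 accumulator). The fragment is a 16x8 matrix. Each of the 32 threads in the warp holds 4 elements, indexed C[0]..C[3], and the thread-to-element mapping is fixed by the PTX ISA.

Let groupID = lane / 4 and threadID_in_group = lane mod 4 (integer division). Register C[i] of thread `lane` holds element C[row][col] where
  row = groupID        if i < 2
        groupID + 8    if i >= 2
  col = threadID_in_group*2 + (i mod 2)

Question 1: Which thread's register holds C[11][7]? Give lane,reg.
15,3

r: 11->gid=3,r8=1  c: 7->tid=3,i&1=1
L=3*4+3=15  i=1*2+1=3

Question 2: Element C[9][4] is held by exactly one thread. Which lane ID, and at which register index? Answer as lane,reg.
r=9⇒gr=1,Rb=1  c=4⇒th=2,odd=0
L=1*4+2=6  i=1*2+0=2

6,2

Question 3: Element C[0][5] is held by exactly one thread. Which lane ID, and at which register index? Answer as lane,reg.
2,1

r=0->g=0,rb=0  c=5->t=2,b0=1
L=0*4+2=2  i=0*2+1=1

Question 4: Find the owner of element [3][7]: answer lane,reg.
15,1

r=3⇒gr=3,Rb=0  c=7⇒th=3,odd=1
L=3*4+3=15  i=0*2+1=1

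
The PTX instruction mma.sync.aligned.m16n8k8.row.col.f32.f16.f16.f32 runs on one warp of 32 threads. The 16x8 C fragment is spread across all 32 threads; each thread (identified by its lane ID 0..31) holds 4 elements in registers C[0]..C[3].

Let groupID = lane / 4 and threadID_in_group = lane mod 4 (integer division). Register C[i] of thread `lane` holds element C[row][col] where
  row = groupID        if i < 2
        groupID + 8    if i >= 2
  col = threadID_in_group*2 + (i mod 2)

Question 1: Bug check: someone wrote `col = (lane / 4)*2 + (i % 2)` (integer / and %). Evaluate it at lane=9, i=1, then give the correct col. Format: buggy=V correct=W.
`(lane / 4)*2 + (i % 2)`[9,1]⇒5
lane 9⇒9/4=2, 9 mod 4=1
i=1  r:2+0⇒2  c:2·1+1⇒3
col: 5 vs 3

buggy=5 correct=3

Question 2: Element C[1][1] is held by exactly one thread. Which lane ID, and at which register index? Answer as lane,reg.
r=1->g=1,rb=0  c=1->t=0,b0=1
L=1*4+0=4  i=0*2+1=1

4,1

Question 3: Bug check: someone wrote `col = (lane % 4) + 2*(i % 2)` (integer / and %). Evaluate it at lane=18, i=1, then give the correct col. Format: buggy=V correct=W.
`(lane % 4) + 2*(i % 2)`[18,1]→4
lane 18: G=4 (18/4), T=2 (18%4)
i=1: r=4+0=4, c=2*2+1=5
col: 4 vs 5

buggy=4 correct=5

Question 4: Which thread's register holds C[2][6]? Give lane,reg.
11,0

r:2=>grp=2,rB=0  c:6=>tig=3,lo=0
L=2*4+3=11  i=0*2+0=0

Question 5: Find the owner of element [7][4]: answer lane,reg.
r=7→G=7,rhi=0  c=4→T=2,p=0
L=7*4+2=30  i=0*2+0=0

30,0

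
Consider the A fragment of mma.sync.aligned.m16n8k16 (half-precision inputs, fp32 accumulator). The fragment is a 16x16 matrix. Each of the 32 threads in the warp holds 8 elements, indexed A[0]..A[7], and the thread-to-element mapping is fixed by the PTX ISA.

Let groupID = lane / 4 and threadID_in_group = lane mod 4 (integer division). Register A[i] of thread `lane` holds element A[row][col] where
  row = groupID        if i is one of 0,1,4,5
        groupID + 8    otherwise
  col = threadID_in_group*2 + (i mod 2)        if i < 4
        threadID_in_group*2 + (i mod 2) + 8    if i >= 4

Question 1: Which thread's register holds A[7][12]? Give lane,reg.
30,4

r:7=>grp=7,rB=0  c:12=>cB=1,tig=2,lo=0
L=7*4+2=30  i=1*4+0*2+0=4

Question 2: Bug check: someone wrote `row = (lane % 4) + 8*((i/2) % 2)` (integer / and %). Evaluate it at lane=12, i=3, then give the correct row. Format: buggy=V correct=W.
`(lane % 4) + 8*((i/2) % 2)`[12,3]=>8
L=12=>grp=12>>2=3, tig=12&3=0
[3]=>row 3+8=11  col 0·2+1+0=1
row: 8 vs 11

buggy=8 correct=11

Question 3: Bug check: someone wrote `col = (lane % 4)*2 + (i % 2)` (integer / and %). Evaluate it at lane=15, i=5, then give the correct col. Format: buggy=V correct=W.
`(lane % 4)*2 + (i % 2)`[15,5]=>7
lane 15=>15/4=3, 15 mod 4=3
i=5  r:3+0=>3  c:2·3+1+8=>15
col: 7 vs 15

buggy=7 correct=15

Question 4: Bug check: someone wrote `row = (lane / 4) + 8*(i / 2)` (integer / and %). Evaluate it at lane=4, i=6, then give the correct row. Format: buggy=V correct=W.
buggy=25 correct=9

`(lane / 4) + 8*(i / 2)`[4,6]⇒25
lane 4: gr=1 (4/4), th=0 (4%4)
i=6: r=1+8=9, c=0*2+0+8=8
row: 25 vs 9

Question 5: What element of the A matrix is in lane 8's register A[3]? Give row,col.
lane 8: grp=2 (8/4), tig=0 (8%4)
i=3: r=2+8=10, c=0*2+1+0=1

10,1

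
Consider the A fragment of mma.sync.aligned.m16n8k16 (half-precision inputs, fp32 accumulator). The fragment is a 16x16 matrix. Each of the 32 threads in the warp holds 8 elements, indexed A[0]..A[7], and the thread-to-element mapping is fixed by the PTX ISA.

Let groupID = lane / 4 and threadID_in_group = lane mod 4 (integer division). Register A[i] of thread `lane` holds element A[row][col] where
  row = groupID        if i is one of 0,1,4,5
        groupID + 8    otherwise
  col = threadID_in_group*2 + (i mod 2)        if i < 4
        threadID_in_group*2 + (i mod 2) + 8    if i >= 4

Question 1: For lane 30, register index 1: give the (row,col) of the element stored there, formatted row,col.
L=30⇒gr=30>>2=7, th=30&3=2
[1]⇒row 7+0=7  col 2·2+1+0=5

7,5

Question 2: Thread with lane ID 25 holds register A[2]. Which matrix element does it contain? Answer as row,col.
25: G=6,T=1
[2] (6+8,1*2+0+0) = (14,2)

14,2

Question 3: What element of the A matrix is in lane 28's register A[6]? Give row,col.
15,8

L=28->g=28>>2=7, t=28&3=0
[6]->row 7+8=15  col 0·2+0+8=8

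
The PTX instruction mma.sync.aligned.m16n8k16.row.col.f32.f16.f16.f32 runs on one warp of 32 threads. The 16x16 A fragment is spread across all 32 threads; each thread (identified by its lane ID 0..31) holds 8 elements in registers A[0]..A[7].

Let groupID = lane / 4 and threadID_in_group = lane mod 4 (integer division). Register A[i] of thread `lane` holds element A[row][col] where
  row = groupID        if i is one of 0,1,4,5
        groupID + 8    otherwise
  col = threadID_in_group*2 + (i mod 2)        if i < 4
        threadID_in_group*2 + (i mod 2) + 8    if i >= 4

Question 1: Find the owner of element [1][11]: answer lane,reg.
5,5

r: 1->gid=1,r8=0  c: 11->c8=1,tid=1,i&1=1
L=1*4+1=5  i=1*4+0*2+1=5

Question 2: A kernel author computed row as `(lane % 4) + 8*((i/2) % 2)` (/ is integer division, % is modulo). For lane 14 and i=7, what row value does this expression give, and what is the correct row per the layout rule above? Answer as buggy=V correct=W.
`(lane % 4) + 8*((i/2) % 2)`[14,7]->10
lane 14: gid=3 (14/4), tid=2 (14%4)
i=7: r=3+8=11, c=2*2+1+8=13
row: 10 vs 11

buggy=10 correct=11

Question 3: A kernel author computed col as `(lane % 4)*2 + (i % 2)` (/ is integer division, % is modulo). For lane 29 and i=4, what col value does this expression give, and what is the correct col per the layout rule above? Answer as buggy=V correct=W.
buggy=2 correct=10

`(lane % 4)*2 + (i % 2)`[29,4]⇒2
lane 29: gr=7 (29/4), th=1 (29%4)
i=4: r=7+0=7, c=1*2+0+8=10
col: 2 vs 10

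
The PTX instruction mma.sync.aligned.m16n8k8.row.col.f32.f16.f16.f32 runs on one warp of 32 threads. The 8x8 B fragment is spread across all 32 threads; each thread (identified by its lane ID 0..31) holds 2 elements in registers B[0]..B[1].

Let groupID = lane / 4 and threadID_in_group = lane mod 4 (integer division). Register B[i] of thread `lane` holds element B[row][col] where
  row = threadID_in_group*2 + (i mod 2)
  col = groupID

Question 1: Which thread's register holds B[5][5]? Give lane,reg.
22,1

c=5→G=5  r=5→T=2,p=1
L=5*4+2=22  i=1=1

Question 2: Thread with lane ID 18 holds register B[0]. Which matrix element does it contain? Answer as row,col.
lane 18⇒18/4=4, 18 mod 4=2
i=0  r:2·2+0⇒4  c:4

4,4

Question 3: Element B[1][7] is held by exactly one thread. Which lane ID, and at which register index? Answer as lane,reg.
c=7⇒gr=7  r=1⇒th=0,odd=1
L=7*4+0=28  i=1=1

28,1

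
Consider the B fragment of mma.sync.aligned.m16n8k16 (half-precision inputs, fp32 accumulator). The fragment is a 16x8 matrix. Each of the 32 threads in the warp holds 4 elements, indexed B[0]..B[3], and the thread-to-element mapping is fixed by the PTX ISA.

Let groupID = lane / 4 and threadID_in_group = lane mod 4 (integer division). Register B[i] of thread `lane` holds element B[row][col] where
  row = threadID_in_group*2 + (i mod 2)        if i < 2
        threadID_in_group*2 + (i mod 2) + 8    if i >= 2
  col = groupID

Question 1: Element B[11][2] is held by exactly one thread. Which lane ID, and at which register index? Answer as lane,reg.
c=2->g=2  r=11->rb=1,t=1,b0=1
L=2*4+1=9  i=1*2+1=3

9,3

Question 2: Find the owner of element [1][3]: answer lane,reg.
c=3⇒gr=3  r=1⇒Rb=0,th=0,odd=1
L=3*4+0=12  i=0*2+1=1

12,1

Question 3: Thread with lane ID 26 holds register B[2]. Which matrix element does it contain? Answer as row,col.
lane 26->26/4=6, 26 mod 4=2
i=2  r:2·2+0+8->12  c:6

12,6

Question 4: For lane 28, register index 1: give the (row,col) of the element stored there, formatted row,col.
1,7

lane 28: gr=7 (28/4), th=0 (28%4)
i=1: r=0*2+1+0=1, c=gr=7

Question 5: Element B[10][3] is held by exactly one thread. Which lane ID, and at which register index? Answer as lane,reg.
13,2

c=3->g=3  r=10->rb=1,t=1,b0=0
L=3*4+1=13  i=1*2+0=2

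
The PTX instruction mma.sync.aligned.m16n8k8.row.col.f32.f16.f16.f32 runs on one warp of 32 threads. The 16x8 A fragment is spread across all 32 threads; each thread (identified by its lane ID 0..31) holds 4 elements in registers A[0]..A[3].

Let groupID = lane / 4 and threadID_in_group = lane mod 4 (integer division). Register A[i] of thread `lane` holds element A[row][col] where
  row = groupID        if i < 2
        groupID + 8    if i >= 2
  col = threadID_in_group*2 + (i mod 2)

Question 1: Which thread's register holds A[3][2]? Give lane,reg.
r:3=>grp=3,rB=0  c:2=>tig=1,lo=0
L=3*4+1=13  i=0*2+0=0

13,0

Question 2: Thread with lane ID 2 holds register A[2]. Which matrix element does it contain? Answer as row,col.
8,4

lane 2: gr=0 (2/4), th=2 (2%4)
i=2: r=0+8=8, c=2*2+0=4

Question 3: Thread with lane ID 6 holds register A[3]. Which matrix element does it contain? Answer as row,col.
lane 6->6/4=1, 6 mod 4=2
i=3  r:1+8->9  c:2·2+1->5

9,5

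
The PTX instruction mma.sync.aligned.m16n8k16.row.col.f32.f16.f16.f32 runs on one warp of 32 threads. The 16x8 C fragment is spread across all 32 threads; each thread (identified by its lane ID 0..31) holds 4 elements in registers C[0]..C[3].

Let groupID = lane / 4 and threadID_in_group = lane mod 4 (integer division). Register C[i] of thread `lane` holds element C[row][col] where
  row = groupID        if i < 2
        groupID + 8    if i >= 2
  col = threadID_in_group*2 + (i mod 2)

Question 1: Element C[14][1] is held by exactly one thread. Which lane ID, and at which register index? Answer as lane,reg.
r:14=>grp=6,rB=1  c:1=>tig=0,lo=1
L=6*4+0=24  i=1*2+1=3

24,3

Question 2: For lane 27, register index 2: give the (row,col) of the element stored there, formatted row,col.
14,6

lane 27->27/4=6, 27 mod 4=3
i=2  r:6+8->14  c:2·3+0->6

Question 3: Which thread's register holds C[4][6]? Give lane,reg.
r=4⇒gr=4,Rb=0  c=6⇒th=3,odd=0
L=4*4+3=19  i=0*2+0=0

19,0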